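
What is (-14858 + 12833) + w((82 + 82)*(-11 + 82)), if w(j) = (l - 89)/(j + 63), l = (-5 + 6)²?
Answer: -23706763/11707 ≈ -2025.0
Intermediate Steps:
l = 1 (l = 1² = 1)
w(j) = -88/(63 + j) (w(j) = (1 - 89)/(j + 63) = -88/(63 + j))
(-14858 + 12833) + w((82 + 82)*(-11 + 82)) = (-14858 + 12833) - 88/(63 + (82 + 82)*(-11 + 82)) = -2025 - 88/(63 + 164*71) = -2025 - 88/(63 + 11644) = -2025 - 88/11707 = -23706763/11707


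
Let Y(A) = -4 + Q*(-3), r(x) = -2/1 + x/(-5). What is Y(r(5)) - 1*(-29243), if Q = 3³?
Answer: 29158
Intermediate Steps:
r(x) = -2 - x/5 (r(x) = -2*1 + x*(-⅕) = -2 - x/5)
Q = 27
Y(A) = -85 (Y(A) = -4 + 27*(-3) = -4 - 81 = -85)
Y(r(5)) - 1*(-29243) = -85 - 1*(-29243) = -85 + 29243 = 29158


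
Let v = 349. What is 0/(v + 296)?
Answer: 0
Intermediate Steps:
0/(v + 296) = 0/(349 + 296) = 0/645 = (1/645)*0 = 0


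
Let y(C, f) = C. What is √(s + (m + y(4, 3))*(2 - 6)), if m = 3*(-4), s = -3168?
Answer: 56*I ≈ 56.0*I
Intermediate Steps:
m = -12
√(s + (m + y(4, 3))*(2 - 6)) = √(-3168 + (-12 + 4)*(2 - 6)) = √(-3168 - 8*(-4)) = √(-3168 + 32) = √(-3136) = 56*I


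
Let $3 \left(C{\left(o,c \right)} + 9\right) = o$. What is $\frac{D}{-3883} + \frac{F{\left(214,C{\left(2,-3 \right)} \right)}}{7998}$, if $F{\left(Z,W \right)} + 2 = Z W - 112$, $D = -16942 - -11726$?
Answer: $\frac{51525334}{46584351} \approx 1.1061$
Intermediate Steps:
$C{\left(o,c \right)} = -9 + \frac{o}{3}$
$D = -5216$ ($D = -16942 + 11726 = -5216$)
$F{\left(Z,W \right)} = -114 + W Z$ ($F{\left(Z,W \right)} = -2 + \left(Z W - 112\right) = -2 + \left(W Z - 112\right) = -2 + \left(-112 + W Z\right) = -114 + W Z$)
$\frac{D}{-3883} + \frac{F{\left(214,C{\left(2,-3 \right)} \right)}}{7998} = - \frac{5216}{-3883} + \frac{-114 + \left(-9 + \frac{1}{3} \cdot 2\right) 214}{7998} = \left(-5216\right) \left(- \frac{1}{3883}\right) + \left(-114 + \left(-9 + \frac{2}{3}\right) 214\right) \frac{1}{7998} = \frac{5216}{3883} + \left(-114 - \frac{5350}{3}\right) \frac{1}{7998} = \frac{5216}{3883} - \frac{2846}{11997} = \frac{51525334}{46584351}$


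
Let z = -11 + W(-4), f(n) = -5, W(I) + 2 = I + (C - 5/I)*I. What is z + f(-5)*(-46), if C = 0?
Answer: 208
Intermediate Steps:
W(I) = -7 + I (W(I) = -2 + (I + (0 - 5/I)*I) = -2 + (I + (-5/I)*I) = -2 + (I - 5) = -2 + (-5 + I) = -7 + I)
z = -22 (z = -11 + (-7 - 4) = -11 - 11 = -22)
z + f(-5)*(-46) = -22 - 5*(-46) = -22 + 230 = 208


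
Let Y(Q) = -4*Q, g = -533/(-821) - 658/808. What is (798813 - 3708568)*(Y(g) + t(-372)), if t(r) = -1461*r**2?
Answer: 48781713174226959885/82921 ≈ 5.8829e+14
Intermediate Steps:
g = -54777/331684 (g = -533*(-1/821) - 658*1/808 = 533/821 - 329/404 = -54777/331684 ≈ -0.16515)
(798813 - 3708568)*(Y(g) + t(-372)) = (798813 - 3708568)*(-4*(-54777/331684) - 1461*(-372)**2) = -2909755*(54777/82921 - 1461*138384) = -2909755*(54777/82921 - 202179024) = -2909755*(-16764886794327/82921) = 48781713174226959885/82921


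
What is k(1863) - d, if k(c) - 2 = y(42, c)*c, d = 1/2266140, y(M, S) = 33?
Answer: 139324553339/2266140 ≈ 61481.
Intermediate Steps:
d = 1/2266140 ≈ 4.4128e-7
k(c) = 2 + 33*c
k(1863) - d = (2 + 33*1863) - 1*1/2266140 = (2 + 61479) - 1/2266140 = 61481 - 1/2266140 = 139324553339/2266140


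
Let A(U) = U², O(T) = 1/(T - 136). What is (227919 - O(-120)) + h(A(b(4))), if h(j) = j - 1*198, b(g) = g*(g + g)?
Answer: 58558721/256 ≈ 2.2875e+5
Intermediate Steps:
b(g) = 2*g² (b(g) = g*(2*g) = 2*g²)
O(T) = 1/(-136 + T)
h(j) = -198 + j (h(j) = j - 198 = -198 + j)
(227919 - O(-120)) + h(A(b(4))) = (227919 - 1/(-136 - 120)) + (-198 + (2*4²)²) = (227919 - 1/(-256)) + (-198 + (2*16)²) = (227919 - 1*(-1/256)) + (-198 + 32²) = (227919 + 1/256) + (-198 + 1024) = 58347265/256 + 826 = 58558721/256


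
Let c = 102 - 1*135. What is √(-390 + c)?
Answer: 3*I*√47 ≈ 20.567*I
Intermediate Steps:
c = -33 (c = 102 - 135 = -33)
√(-390 + c) = √(-390 - 33) = √(-423) = 3*I*√47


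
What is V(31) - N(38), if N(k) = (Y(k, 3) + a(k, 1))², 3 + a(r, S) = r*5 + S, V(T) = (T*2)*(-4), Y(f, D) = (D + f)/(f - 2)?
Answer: -46683889/1296 ≈ -36022.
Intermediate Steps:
Y(f, D) = (D + f)/(-2 + f)
V(T) = -8*T (V(T) = (2*T)*(-4) = -8*T)
a(r, S) = -3 + S + 5*r (a(r, S) = -3 + (r*5 + S) = -3 + (5*r + S) = -3 + (S + 5*r) = -3 + S + 5*r)
N(k) = (-2 + 5*k + (3 + k)/(-2 + k))² (N(k) = ((3 + k)/(-2 + k) + (-3 + 1 + 5*k))² = ((3 + k)/(-2 + k) + (-2 + 5*k))² = (-2 + 5*k + (3 + k)/(-2 + k))²)
V(31) - N(38) = -8*31 - (7 - 11*38 + 5*38²)²/(-2 + 38)² = -248 - (7 - 418 + 5*1444)²/36² = -248 - (7 - 418 + 7220)²/1296 = -248 - 6809²/1296 = -248 - 46362481/1296 = -46683889/1296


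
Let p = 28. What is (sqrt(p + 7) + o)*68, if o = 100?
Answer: 6800 + 68*sqrt(35) ≈ 7202.3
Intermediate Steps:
(sqrt(p + 7) + o)*68 = (sqrt(28 + 7) + 100)*68 = (sqrt(35) + 100)*68 = (100 + sqrt(35))*68 = 6800 + 68*sqrt(35)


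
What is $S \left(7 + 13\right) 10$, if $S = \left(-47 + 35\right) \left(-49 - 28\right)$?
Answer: $184800$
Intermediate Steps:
$S = 924$ ($S = \left(-12\right) \left(-77\right) = 924$)
$S \left(7 + 13\right) 10 = 924 \left(7 + 13\right) 10 = 924 \cdot 20 \cdot 10 = 924 \cdot 200 = 184800$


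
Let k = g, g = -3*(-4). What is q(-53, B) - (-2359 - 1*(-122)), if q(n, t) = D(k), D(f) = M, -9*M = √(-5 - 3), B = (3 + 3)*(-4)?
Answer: 2237 - 2*I*√2/9 ≈ 2237.0 - 0.31427*I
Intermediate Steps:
g = 12
k = 12
B = -24 (B = 6*(-4) = -24)
M = -2*I*√2/9 (M = -√(-5 - 3)/9 = -2*I*√2/9 ≈ -0.31427*I)
D(f) = -2*I*√2/9
q(n, t) = -2*I*√2/9
q(-53, B) - (-2359 - 1*(-122)) = -2*I*√2/9 - (-2359 - 1*(-122)) = -2*I*√2/9 - (-2359 + 122) = -2*I*√2/9 - 1*(-2237) = -2*I*√2/9 + 2237 = 2237 - 2*I*√2/9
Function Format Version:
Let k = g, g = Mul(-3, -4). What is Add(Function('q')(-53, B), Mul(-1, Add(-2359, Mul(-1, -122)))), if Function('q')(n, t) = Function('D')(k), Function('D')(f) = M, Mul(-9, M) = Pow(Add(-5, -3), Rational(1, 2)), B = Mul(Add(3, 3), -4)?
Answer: Add(2237, Mul(Rational(-2, 9), I, Pow(2, Rational(1, 2)))) ≈ Add(2237.0, Mul(-0.31427, I))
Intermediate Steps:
g = 12
k = 12
B = -24 (B = Mul(6, -4) = -24)
M = Mul(Rational(-2, 9), I, Pow(2, Rational(1, 2))) (M = Mul(Rational(-1, 9), Pow(Add(-5, -3), Rational(1, 2))) = Mul(Rational(-1, 9), Pow(-8, Rational(1, 2))) = Mul(Rational(-1, 9), Mul(2, I, Pow(2, Rational(1, 2)))) = Mul(Rational(-2, 9), I, Pow(2, Rational(1, 2))) ≈ Mul(-0.31427, I))
Function('D')(f) = Mul(Rational(-2, 9), I, Pow(2, Rational(1, 2)))
Function('q')(n, t) = Mul(Rational(-2, 9), I, Pow(2, Rational(1, 2)))
Add(Function('q')(-53, B), Mul(-1, Add(-2359, Mul(-1, -122)))) = Add(Mul(Rational(-2, 9), I, Pow(2, Rational(1, 2))), Mul(-1, Add(-2359, Mul(-1, -122)))) = Add(Mul(Rational(-2, 9), I, Pow(2, Rational(1, 2))), Mul(-1, Add(-2359, 122))) = Add(Mul(Rational(-2, 9), I, Pow(2, Rational(1, 2))), Mul(-1, -2237)) = Add(Mul(Rational(-2, 9), I, Pow(2, Rational(1, 2))), 2237) = Add(2237, Mul(Rational(-2, 9), I, Pow(2, Rational(1, 2))))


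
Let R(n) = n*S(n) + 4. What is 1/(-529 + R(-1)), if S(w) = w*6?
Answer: -1/519 ≈ -0.0019268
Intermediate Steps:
S(w) = 6*w
R(n) = 4 + 6*n**2 (R(n) = n*(6*n) + 4 = 6*n**2 + 4 = 4 + 6*n**2)
1/(-529 + R(-1)) = 1/(-529 + (4 + 6*(-1)**2)) = 1/(-529 + (4 + 6*1)) = 1/(-529 + (4 + 6)) = 1/(-529 + 10) = 1/(-519) = -1/519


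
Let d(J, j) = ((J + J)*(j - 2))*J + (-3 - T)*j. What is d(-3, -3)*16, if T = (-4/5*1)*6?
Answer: -7632/5 ≈ -1526.4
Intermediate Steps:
T = -24/5 (T = (-4*⅕*1)*6 = -⅘*1*6 = -⅘*6 = -24/5 ≈ -4.8000)
d(J, j) = 9*j/5 + 2*J²*(-2 + j) (d(J, j) = ((J + J)*(j - 2))*J + (-3 - 1*(-24/5))*j = ((2*J)*(-2 + j))*J + (-3 + 24/5)*j = (2*J*(-2 + j))*J + 9*j/5 = 2*J²*(-2 + j) + 9*j/5 = 9*j/5 + 2*J²*(-2 + j))
d(-3, -3)*16 = (-4*(-3)² + (9/5)*(-3) + 2*(-3)*(-3)²)*16 = (-4*9 - 27/5 + 2*(-3)*9)*16 = (-36 - 27/5 - 54)*16 = -477/5*16 = -7632/5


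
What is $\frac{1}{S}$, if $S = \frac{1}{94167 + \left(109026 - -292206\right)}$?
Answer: $495399$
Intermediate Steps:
$S = \frac{1}{495399}$ ($S = \frac{1}{94167 + \left(109026 + 292206\right)} = \frac{1}{94167 + 401232} = \frac{1}{495399} \approx 2.0186 \cdot 10^{-6}$)
$\frac{1}{S} = \frac{1}{\frac{1}{495399}} = 495399$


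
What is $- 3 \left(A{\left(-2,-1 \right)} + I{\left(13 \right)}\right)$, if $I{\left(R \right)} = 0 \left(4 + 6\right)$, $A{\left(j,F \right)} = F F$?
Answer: $-3$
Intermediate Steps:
$A{\left(j,F \right)} = F^{2}$
$I{\left(R \right)} = 0$ ($I{\left(R \right)} = 0 \cdot 10 = 0$)
$- 3 \left(A{\left(-2,-1 \right)} + I{\left(13 \right)}\right) = - 3 \left(\left(-1\right)^{2} + 0\right) = - 3 \left(1 + 0\right) = \left(-3\right) 1 = -3$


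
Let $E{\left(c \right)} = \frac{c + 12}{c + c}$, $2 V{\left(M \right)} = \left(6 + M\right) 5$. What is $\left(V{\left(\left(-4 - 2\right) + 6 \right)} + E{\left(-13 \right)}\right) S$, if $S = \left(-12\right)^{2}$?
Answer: $\frac{28152}{13} \approx 2165.5$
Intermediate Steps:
$V{\left(M \right)} = 15 + \frac{5 M}{2}$ ($V{\left(M \right)} = \frac{\left(6 + M\right) 5}{2} = \frac{30 + 5 M}{2} = 15 + \frac{5 M}{2}$)
$E{\left(c \right)} = \frac{12 + c}{2 c}$
$S = 144$
$\left(V{\left(\left(-4 - 2\right) + 6 \right)} + E{\left(-13 \right)}\right) S = \left(\left(15 + \frac{5 \left(\left(-4 - 2\right) + 6\right)}{2}\right) + \frac{12 - 13}{2 \left(-13\right)}\right) 144 = \left(\left(15 + \frac{5 \left(-6 + 6\right)}{2}\right) + \frac{1}{2} \left(- \frac{1}{13}\right) \left(-1\right)\right) 144 = \left(\left(15 + \frac{5}{2} \cdot 0\right) + \frac{1}{26}\right) 144 = \left(\left(15 + 0\right) + \frac{1}{26}\right) 144 = \left(15 + \frac{1}{26}\right) 144 = \frac{391}{26} \cdot 144 = \frac{28152}{13}$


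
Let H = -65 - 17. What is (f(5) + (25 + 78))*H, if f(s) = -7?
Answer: -7872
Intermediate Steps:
H = -82
(f(5) + (25 + 78))*H = (-7 + (25 + 78))*(-82) = (-7 + 103)*(-82) = 96*(-82) = -7872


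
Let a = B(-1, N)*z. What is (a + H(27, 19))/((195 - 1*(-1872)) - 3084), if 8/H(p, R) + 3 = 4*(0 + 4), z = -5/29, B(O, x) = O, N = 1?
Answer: -33/42601 ≈ -0.00077463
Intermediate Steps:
z = -5/29 (z = -5*1/29 = -5/29 ≈ -0.17241)
H(p, R) = 8/13 (H(p, R) = 8/(-3 + 4*(0 + 4)) = 8/(-3 + 4*4) = 8/(-3 + 16) = 8/13)
a = 5/29 (a = -1*(-5/29) = 5/29 ≈ 0.17241)
(a + H(27, 19))/((195 - 1*(-1872)) - 3084) = (5/29 + 8/13)/((195 - 1*(-1872)) - 3084) = 297/(377*((195 + 1872) - 3084)) = 297/(377*(2067 - 3084)) = (297/377)/(-1017) = (297/377)*(-1/1017) = -33/42601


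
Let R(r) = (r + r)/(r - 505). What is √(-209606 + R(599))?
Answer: I*√462991501/47 ≈ 457.81*I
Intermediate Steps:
R(r) = 2*r/(-505 + r) (R(r) = (2*r)/(-505 + r) = 2*r/(-505 + r))
√(-209606 + R(599)) = √(-209606 + 2*599/(-505 + 599)) = √(-209606 + 2*599/94) = √(-209606 + 2*599*(1/94)) = √(-209606 + 599/47) = √(-9850883/47) = I*√462991501/47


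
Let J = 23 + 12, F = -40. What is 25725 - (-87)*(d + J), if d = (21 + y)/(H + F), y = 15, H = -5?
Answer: 143502/5 ≈ 28700.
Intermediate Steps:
d = -4/5 (d = (21 + 15)/(-5 - 40) = 36/(-45) = 36*(-1/45) = -4/5 ≈ -0.80000)
J = 35
25725 - (-87)*(d + J) = 25725 - (-87)*(-4/5 + 35) = 25725 - (-87)*171/5 = 25725 - 1*(-14877/5) = 25725 + 14877/5 = 143502/5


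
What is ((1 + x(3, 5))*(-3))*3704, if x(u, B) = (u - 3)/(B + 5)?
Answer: -11112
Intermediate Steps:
x(u, B) = (-3 + u)/(5 + B)
((1 + x(3, 5))*(-3))*3704 = ((1 + (-3 + 3)/(5 + 5))*(-3))*3704 = ((1 + 0/10)*(-3))*3704 = ((1 + (⅒)*0)*(-3))*3704 = ((1 + 0)*(-3))*3704 = (1*(-3))*3704 = -3*3704 = -11112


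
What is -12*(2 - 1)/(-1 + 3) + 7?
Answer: 1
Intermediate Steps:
-12*(2 - 1)/(-1 + 3) + 7 = -12/2 + 7 = -12*½ + 7 = -6 + 7 = 1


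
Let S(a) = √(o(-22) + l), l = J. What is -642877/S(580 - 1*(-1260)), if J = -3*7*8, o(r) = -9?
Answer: 642877*I*√177/177 ≈ 48322.0*I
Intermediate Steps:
J = -168 (J = -21*8 = -168)
l = -168
S(a) = I*√177 (S(a) = √(-9 - 168) = √(-177) = I*√177)
-642877/S(580 - 1*(-1260)) = -642877*(-I*√177/177) = -(-642877)*I*√177/177 = 642877*I*√177/177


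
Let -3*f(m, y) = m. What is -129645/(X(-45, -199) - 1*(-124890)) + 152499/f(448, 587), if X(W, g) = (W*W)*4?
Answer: -2030020233/1985984 ≈ -1022.2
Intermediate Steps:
X(W, g) = 4*W**2 (X(W, g) = W**2*4 = 4*W**2)
f(m, y) = -m/3
-129645/(X(-45, -199) - 1*(-124890)) + 152499/f(448, 587) = -129645/(4*(-45)**2 - 1*(-124890)) + 152499/((-1/3*448)) = -129645/(4*2025 + 124890) + 152499/(-448/3) = -129645/(8100 + 124890) + 152499*(-3/448) = -129645/132990 - 457497/448 = -129645*1/132990 - 457497/448 = -8643/8866 - 457497/448 = -2030020233/1985984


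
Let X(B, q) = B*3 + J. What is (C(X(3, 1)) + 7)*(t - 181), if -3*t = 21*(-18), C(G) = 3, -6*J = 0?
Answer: -550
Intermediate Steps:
J = 0 (J = -⅙*0 = 0)
X(B, q) = 3*B (X(B, q) = B*3 + 0 = 3*B + 0 = 3*B)
t = 126 (t = -7*(-18) = -⅓*(-378) = 126)
(C(X(3, 1)) + 7)*(t - 181) = (3 + 7)*(126 - 181) = 10*(-55) = -550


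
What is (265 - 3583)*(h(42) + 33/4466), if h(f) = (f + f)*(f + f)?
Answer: -678943143/29 ≈ -2.3412e+7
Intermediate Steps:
h(f) = 4*f² (h(f) = (2*f)*(2*f) = 4*f²)
(265 - 3583)*(h(42) + 33/4466) = (265 - 3583)*(4*42² + 33/4466) = -3318*(4*1764 + 33*(1/4466)) = -3318*(7056 + 3/406) = -3318*2864739/406 = -678943143/29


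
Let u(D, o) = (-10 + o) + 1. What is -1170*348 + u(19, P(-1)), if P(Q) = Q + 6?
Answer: -407164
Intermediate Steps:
P(Q) = 6 + Q
u(D, o) = -9 + o
-1170*348 + u(19, P(-1)) = -1170*348 + (-9 + (6 - 1)) = -407160 + (-9 + 5) = -407160 - 4 = -407164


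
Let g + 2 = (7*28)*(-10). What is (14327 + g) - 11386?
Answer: 979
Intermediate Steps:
g = -1962 (g = -2 + (7*28)*(-10) = -2 + 196*(-10) = -2 - 1960 = -1962)
(14327 + g) - 11386 = (14327 - 1962) - 11386 = 12365 - 11386 = 979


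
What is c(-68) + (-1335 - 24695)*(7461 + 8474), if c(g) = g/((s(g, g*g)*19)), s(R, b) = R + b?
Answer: -528025187651/1273 ≈ -4.1479e+8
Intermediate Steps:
c(g) = g/(19*g + 19*g²) (c(g) = g/(((g + g*g)*19)) = g/(((g + g²)*19)) = g/(19*g + 19*g²))
c(-68) + (-1335 - 24695)*(7461 + 8474) = 1/(19*(1 - 68)) + (-1335 - 24695)*(7461 + 8474) = (1/19)/(-67) - 26030*15935 = (1/19)*(-1/67) - 414788050 = -1/1273 - 414788050 = -528025187651/1273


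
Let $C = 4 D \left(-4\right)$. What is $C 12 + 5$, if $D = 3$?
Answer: $-571$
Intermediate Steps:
$C = -48$ ($C = 4 \cdot 3 \left(-4\right) = 12 \left(-4\right) = -48$)
$C 12 + 5 = \left(-48\right) 12 + 5 = -576 + 5 = -571$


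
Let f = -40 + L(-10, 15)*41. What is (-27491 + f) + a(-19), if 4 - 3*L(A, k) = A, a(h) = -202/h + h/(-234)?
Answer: -121504529/4446 ≈ -27329.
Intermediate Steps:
a(h) = -202/h - h/234 (a(h) = -202/h + h*(-1/234) = -202/h - h/234)
L(A, k) = 4/3 - A/3
f = 454/3 (f = -40 + (4/3 - ⅓*(-10))*41 = -40 + (4/3 + 10/3)*41 = -40 + (14/3)*41 = -40 + 574/3 = 454/3 ≈ 151.33)
(-27491 + f) + a(-19) = (-27491 + 454/3) + (-202/(-19) - 1/234*(-19)) = -82019/3 + (-202*(-1/19) + 19/234) = -82019/3 + (202/19 + 19/234) = -82019/3 + 47629/4446 = -121504529/4446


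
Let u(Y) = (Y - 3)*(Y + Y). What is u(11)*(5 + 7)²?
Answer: 25344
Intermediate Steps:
u(Y) = 2*Y*(-3 + Y) (u(Y) = (-3 + Y)*(2*Y) = 2*Y*(-3 + Y))
u(11)*(5 + 7)² = (2*11*(-3 + 11))*(5 + 7)² = (2*11*8)*12² = 176*144 = 25344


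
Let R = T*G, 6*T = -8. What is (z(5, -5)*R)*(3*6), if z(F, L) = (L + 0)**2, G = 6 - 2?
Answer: -2400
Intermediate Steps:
T = -4/3 (T = (1/6)*(-8) = -4/3 ≈ -1.3333)
G = 4
z(F, L) = L**2
R = -16/3 (R = -4/3*4 = -16/3 ≈ -5.3333)
(z(5, -5)*R)*(3*6) = ((-5)**2*(-16/3))*(3*6) = (25*(-16/3))*18 = -400/3*18 = -2400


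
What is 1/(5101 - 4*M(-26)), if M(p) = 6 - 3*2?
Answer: 1/5101 ≈ 0.00019604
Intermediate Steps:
M(p) = 0 (M(p) = 6 - 6 = 0)
1/(5101 - 4*M(-26)) = 1/(5101 - 4*0) = 1/(5101 + 0) = 1/5101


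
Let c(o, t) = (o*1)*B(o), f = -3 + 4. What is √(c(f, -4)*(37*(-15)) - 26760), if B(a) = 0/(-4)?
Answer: 2*I*√6690 ≈ 163.58*I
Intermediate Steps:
B(a) = 0 (B(a) = 0*(-¼) = 0)
f = 1
c(o, t) = 0 (c(o, t) = (o*1)*0 = o*0 = 0)
√(c(f, -4)*(37*(-15)) - 26760) = √(0*(37*(-15)) - 26760) = √(0*(-555) - 26760) = √(0 - 26760) = √(-26760) = 2*I*√6690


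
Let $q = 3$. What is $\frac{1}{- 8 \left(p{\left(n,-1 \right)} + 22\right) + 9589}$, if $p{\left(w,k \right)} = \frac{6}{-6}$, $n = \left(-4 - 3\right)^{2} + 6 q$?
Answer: $\frac{1}{9421} \approx 0.00010615$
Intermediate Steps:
$n = 67$ ($n = \left(-4 - 3\right)^{2} + 6 \cdot 3 = \left(-7\right)^{2} + 18 = 49 + 18 = 67$)
$p{\left(w,k \right)} = -1$ ($p{\left(w,k \right)} = 6 \left(- \frac{1}{6}\right) = -1$)
$\frac{1}{- 8 \left(p{\left(n,-1 \right)} + 22\right) + 9589} = \frac{1}{- 8 \left(-1 + 22\right) + 9589} = \frac{1}{\left(-8\right) 21 + 9589} = \frac{1}{-168 + 9589} = \frac{1}{9421}$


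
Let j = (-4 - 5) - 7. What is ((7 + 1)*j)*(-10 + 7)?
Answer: 384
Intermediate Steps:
j = -16 (j = -9 - 7 = -16)
((7 + 1)*j)*(-10 + 7) = ((7 + 1)*(-16))*(-10 + 7) = (8*(-16))*(-3) = -128*(-3) = 384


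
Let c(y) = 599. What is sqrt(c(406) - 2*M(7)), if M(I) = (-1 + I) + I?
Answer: sqrt(573) ≈ 23.937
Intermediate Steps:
M(I) = -1 + 2*I
sqrt(c(406) - 2*M(7)) = sqrt(599 - 2*(-1 + 2*7)) = sqrt(599 - 2*(-1 + 14)) = sqrt(599 - 2*13) = sqrt(599 - 26) = sqrt(573)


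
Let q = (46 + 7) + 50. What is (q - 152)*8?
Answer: -392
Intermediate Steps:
q = 103 (q = 53 + 50 = 103)
(q - 152)*8 = (103 - 152)*8 = -49*8 = -392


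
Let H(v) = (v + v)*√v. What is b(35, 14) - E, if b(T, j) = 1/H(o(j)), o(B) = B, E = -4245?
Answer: 4245 + √14/392 ≈ 4245.0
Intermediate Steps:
H(v) = 2*v^(3/2) (H(v) = (2*v)*√v = 2*v^(3/2))
b(T, j) = 1/(2*j^(3/2))
b(35, 14) - E = 1/(2*14^(3/2)) - 1*(-4245) = (√14/196)/2 + 4245 = √14/392 + 4245 = 4245 + √14/392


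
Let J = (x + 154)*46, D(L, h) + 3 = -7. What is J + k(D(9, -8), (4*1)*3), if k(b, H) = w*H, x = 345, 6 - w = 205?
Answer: 20566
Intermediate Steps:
w = -199 (w = 6 - 1*205 = 6 - 205 = -199)
D(L, h) = -10 (D(L, h) = -3 - 7 = -10)
J = 22954 (J = (345 + 154)*46 = 499*46 = 22954)
k(b, H) = -199*H
J + k(D(9, -8), (4*1)*3) = 22954 - 199*4*1*3 = 22954 - 796*3 = 22954 - 199*12 = 22954 - 2388 = 20566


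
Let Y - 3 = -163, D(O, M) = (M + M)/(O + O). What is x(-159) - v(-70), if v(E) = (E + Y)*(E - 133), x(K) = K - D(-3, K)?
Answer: -46902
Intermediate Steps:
D(O, M) = M/O (D(O, M) = (2*M)/((2*O)) = (2*M)*(1/(2*O)) = M/O)
Y = -160 (Y = 3 - 163 = -160)
x(K) = 4*K/3 (x(K) = K - K/(-3) = K - K*(-1)/3 = K - (-1)*K/3 = K + K/3 = 4*K/3)
v(E) = (-160 + E)*(-133 + E) (v(E) = (E - 160)*(E - 133) = (-160 + E)*(-133 + E))
x(-159) - v(-70) = (4/3)*(-159) - (21280 + (-70)**2 - 293*(-70)) = -212 - (21280 + 4900 + 20510) = -212 - 1*46690 = -212 - 46690 = -46902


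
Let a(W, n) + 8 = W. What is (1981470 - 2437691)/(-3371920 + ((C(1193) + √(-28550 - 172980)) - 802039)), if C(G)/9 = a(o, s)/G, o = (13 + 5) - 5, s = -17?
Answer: 1355109339968729213/12397874801598572367 + 649316082029*I*√201530/24795749603197144734 ≈ 0.1093 + 1.1756e-5*I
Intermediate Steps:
o = 13 (o = 18 - 5 = 13)
a(W, n) = -8 + W
C(G) = 45/G (C(G) = 9*((-8 + 13)/G) = 9*(5/G) = 45/G)
(1981470 - 2437691)/(-3371920 + ((C(1193) + √(-28550 - 172980)) - 802039)) = (1981470 - 2437691)/(-3371920 + ((45/1193 + √(-28550 - 172980)) - 802039)) = -456221/(-3371920 + ((45*(1/1193) + √(-201530)) - 802039)) = -456221/(-3371920 + ((45/1193 + I*√201530) - 802039)) = -456221/(-3371920 + (-956832482/1193 + I*√201530)) = -456221/(-4979533042/1193 + I*√201530)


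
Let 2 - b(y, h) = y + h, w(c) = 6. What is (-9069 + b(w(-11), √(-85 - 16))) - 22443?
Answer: -31516 - I*√101 ≈ -31516.0 - 10.05*I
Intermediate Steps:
b(y, h) = 2 - h - y (b(y, h) = 2 - (y + h) = 2 - (h + y) = 2 + (-h - y) = 2 - h - y)
(-9069 + b(w(-11), √(-85 - 16))) - 22443 = (-9069 + (2 - √(-85 - 16) - 1*6)) - 22443 = (-9069 + (2 - √(-101) - 6)) - 22443 = (-9069 + (2 - I*√101 - 6)) - 22443 = (-9069 + (-4 - I*√101)) - 22443 = (-9073 - I*√101) - 22443 = -31516 - I*√101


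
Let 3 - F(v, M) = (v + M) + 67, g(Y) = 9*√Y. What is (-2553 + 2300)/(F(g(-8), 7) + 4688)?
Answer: -14421/263177 - 506*I*√2/2368593 ≈ -0.054796 - 0.00030212*I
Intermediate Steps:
F(v, M) = -64 - M - v (F(v, M) = 3 - ((v + M) + 67) = 3 - ((M + v) + 67) = 3 - (67 + M + v) = 3 + (-67 - M - v) = -64 - M - v)
(-2553 + 2300)/(F(g(-8), 7) + 4688) = (-2553 + 2300)/((-64 - 1*7 - 9*√(-8)) + 4688) = -253/((-64 - 7 - 9*2*I*√2) + 4688) = -253/((-64 - 7 - 18*I*√2) + 4688) = -253/((-71 - 18*I*√2) + 4688) = -253/(4617 - 18*I*√2)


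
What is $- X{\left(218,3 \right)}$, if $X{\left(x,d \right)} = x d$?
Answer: $-654$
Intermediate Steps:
$X{\left(x,d \right)} = d x$
$- X{\left(218,3 \right)} = - 3 \cdot 218 = \left(-1\right) 654 = -654$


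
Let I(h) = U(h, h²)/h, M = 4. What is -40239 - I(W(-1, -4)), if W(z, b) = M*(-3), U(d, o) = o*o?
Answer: -38511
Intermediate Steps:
U(d, o) = o²
W(z, b) = -12 (W(z, b) = 4*(-3) = -12)
I(h) = h³ (I(h) = (h²)²/h = h⁴/h = h³)
-40239 - I(W(-1, -4)) = -40239 - 1*(-12)³ = -40239 - 1*(-1728) = -40239 + 1728 = -38511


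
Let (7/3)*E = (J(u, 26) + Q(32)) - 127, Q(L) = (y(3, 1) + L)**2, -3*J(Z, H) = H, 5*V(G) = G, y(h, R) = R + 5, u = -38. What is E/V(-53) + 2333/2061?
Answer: -39581582/764631 ≈ -51.766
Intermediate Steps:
y(h, R) = 5 + R
V(G) = G/5
J(Z, H) = -H/3
Q(L) = (6 + L)**2 (Q(L) = ((5 + 1) + L)**2 = (6 + L)**2)
E = 3925/7 (E = 3*((-1/3*26 + (6 + 32)**2) - 127)/7 = 3*((-26/3 + 38**2) - 127)/7 = 3*((-26/3 + 1444) - 127)/7 = 3*(4306/3 - 127)/7 = (3/7)*(3925/3) = 3925/7 ≈ 560.71)
E/V(-53) + 2333/2061 = 3925/(7*(((1/5)*(-53)))) + 2333/2061 = 3925/(7*(-53/5)) + 2333*(1/2061) = (3925/7)*(-5/53) + 2333/2061 = -19625/371 + 2333/2061 = -39581582/764631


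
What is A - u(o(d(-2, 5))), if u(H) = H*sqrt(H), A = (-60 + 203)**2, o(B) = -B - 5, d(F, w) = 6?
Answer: 20449 + 11*I*sqrt(11) ≈ 20449.0 + 36.483*I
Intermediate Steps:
o(B) = -5 - B
A = 20449 (A = 143**2 = 20449)
u(H) = H**(3/2)
A - u(o(d(-2, 5))) = 20449 - (-5 - 1*6)**(3/2) = 20449 - (-5 - 6)**(3/2) = 20449 - (-11)**(3/2) = 20449 - (-11)*I*sqrt(11) = 20449 + 11*I*sqrt(11)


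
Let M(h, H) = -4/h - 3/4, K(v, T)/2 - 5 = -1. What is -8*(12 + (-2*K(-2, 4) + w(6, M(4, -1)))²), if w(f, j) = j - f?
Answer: -9217/2 ≈ -4608.5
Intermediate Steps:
K(v, T) = 8 (K(v, T) = 10 + 2*(-1) = 10 - 2 = 8)
M(h, H) = -¾ - 4/h (M(h, H) = -4/h - 3*¼ = -4/h - ¾ = -¾ - 4/h)
-8*(12 + (-2*K(-2, 4) + w(6, M(4, -1)))²) = -8*(12 + (-2*8 + ((-¾ - 4/4) - 1*6))²) = -8*(12 + (-16 + ((-¾ - 4*¼) - 6))²) = -8*(12 + (-16 + ((-¾ - 1) - 6))²) = -8*(12 + (-16 + (-7/4 - 6))²) = -8*(12 + (-16 - 31/4)²) = -8*(12 + (-95/4)²) = -8*(12 + 9025/16) = -8*9217/16 = -9217/2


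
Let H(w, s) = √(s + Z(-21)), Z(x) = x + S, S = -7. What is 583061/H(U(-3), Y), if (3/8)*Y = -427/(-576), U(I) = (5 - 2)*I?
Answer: -3498366*I*√33726/5621 ≈ -1.143e+5*I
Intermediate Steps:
U(I) = 3*I
Y = 427/216 (Y = 8*(-427/(-576))/3 = 8*(-427*(-1/576))/3 = (8/3)*(427/576) = 427/216 ≈ 1.9769)
Z(x) = -7 + x (Z(x) = x - 7 = -7 + x)
H(w, s) = √(-28 + s) (H(w, s) = √(s + (-7 - 21)) = √(s - 28) = √(-28 + s))
583061/H(U(-3), Y) = 583061/(√(-28 + 427/216)) = 583061/(√(-5621/216)) = 583061/((I*√33726/36)) = 583061*(-6*I*√33726/5621) = -3498366*I*√33726/5621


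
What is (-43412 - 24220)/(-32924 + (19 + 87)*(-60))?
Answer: 16908/9821 ≈ 1.7216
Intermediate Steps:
(-43412 - 24220)/(-32924 + (19 + 87)*(-60)) = -67632/(-32924 + 106*(-60)) = -67632/(-32924 - 6360) = -67632/(-39284) = -67632*(-1/39284) = 16908/9821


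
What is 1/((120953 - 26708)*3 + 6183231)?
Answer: 1/6465966 ≈ 1.5466e-7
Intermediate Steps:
1/((120953 - 26708)*3 + 6183231) = 1/(94245*3 + 6183231) = 1/(282735 + 6183231) = 1/6465966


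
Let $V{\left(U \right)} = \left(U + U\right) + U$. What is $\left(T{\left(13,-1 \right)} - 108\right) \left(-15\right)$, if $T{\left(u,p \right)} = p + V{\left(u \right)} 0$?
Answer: $1635$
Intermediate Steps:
$V{\left(U \right)} = 3 U$ ($V{\left(U \right)} = 2 U + U = 3 U$)
$T{\left(u,p \right)} = p$ ($T{\left(u,p \right)} = p + 3 u 0 = p + 0 = p$)
$\left(T{\left(13,-1 \right)} - 108\right) \left(-15\right) = \left(-1 - 108\right) \left(-15\right) = \left(-109\right) \left(-15\right) = 1635$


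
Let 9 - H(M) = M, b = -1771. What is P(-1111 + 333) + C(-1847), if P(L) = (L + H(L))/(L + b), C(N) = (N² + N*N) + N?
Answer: 17386655070/2549 ≈ 6.8210e+6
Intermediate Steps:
H(M) = 9 - M
C(N) = N + 2*N² (C(N) = (N² + N²) + N = 2*N² + N = N + 2*N²)
P(L) = 9/(-1771 + L) (P(L) = (L + (9 - L))/(L - 1771) = 9/(-1771 + L))
P(-1111 + 333) + C(-1847) = 9/(-1771 + (-1111 + 333)) - 1847*(1 + 2*(-1847)) = 9/(-1771 - 778) - 1847*(1 - 3694) = 9/(-2549) - 1847*(-3693) = 9*(-1/2549) + 6820971 = -9/2549 + 6820971 = 17386655070/2549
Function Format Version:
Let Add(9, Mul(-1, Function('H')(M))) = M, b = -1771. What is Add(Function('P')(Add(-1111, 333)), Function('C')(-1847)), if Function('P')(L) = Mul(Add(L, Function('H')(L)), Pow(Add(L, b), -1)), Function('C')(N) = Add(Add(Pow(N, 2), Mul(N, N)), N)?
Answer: Rational(17386655070, 2549) ≈ 6.8210e+6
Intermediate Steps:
Function('H')(M) = Add(9, Mul(-1, M))
Function('C')(N) = Add(N, Mul(2, Pow(N, 2))) (Function('C')(N) = Add(Add(Pow(N, 2), Pow(N, 2)), N) = Add(Mul(2, Pow(N, 2)), N) = Add(N, Mul(2, Pow(N, 2))))
Function('P')(L) = Mul(9, Pow(Add(-1771, L), -1)) (Function('P')(L) = Mul(Add(L, Add(9, Mul(-1, L))), Pow(Add(L, -1771), -1)) = Mul(9, Pow(Add(-1771, L), -1)))
Add(Function('P')(Add(-1111, 333)), Function('C')(-1847)) = Add(Mul(9, Pow(Add(-1771, Add(-1111, 333)), -1)), Mul(-1847, Add(1, Mul(2, -1847)))) = Add(Mul(9, Pow(Add(-1771, -778), -1)), Mul(-1847, Add(1, -3694))) = Add(Mul(9, Pow(-2549, -1)), Mul(-1847, -3693)) = Add(Mul(9, Rational(-1, 2549)), 6820971) = Add(Rational(-9, 2549), 6820971) = Rational(17386655070, 2549)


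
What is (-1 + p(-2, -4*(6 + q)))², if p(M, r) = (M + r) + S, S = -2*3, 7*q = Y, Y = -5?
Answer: 44521/49 ≈ 908.59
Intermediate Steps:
q = -5/7 (q = (⅐)*(-5) = -5/7 ≈ -0.71429)
S = -6
p(M, r) = -6 + M + r (p(M, r) = (M + r) - 6 = -6 + M + r)
(-1 + p(-2, -4*(6 + q)))² = (-1 + (-6 - 2 - 4*(6 - 5/7)))² = (-1 + (-6 - 2 - 4*37/7))² = (-1 + (-6 - 2 - 148/7))² = (-1 - 204/7)² = (-211/7)² = 44521/49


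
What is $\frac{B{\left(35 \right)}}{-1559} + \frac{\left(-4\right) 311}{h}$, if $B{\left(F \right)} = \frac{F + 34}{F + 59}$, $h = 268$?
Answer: $- \frac{45580429}{9818582} \approx -4.6423$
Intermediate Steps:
$B{\left(F \right)} = \frac{34 + F}{59 + F}$
$\frac{B{\left(35 \right)}}{-1559} + \frac{\left(-4\right) 311}{h} = \frac{\frac{1}{59 + 35} \left(34 + 35\right)}{-1559} + \frac{\left(-4\right) 311}{268} = \frac{1}{94} \cdot 69 \left(- \frac{1}{1559}\right) - \frac{311}{67} = \frac{69}{94} \left(- \frac{1}{1559}\right) - \frac{311}{67} = - \frac{69}{146546} - \frac{311}{67} = - \frac{45580429}{9818582}$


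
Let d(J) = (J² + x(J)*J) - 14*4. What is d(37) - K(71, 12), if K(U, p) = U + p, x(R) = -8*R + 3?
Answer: -9611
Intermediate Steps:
x(R) = 3 - 8*R
d(J) = -56 + J² + J*(3 - 8*J) (d(J) = (J² + (3 - 8*J)*J) - 14*4 = (J² + J*(3 - 8*J)) - 56 = -56 + J² + J*(3 - 8*J))
d(37) - K(71, 12) = (-56 - 7*37² + 3*37) - (71 + 12) = (-56 - 7*1369 + 111) - 1*83 = (-56 - 9583 + 111) - 83 = -9528 - 83 = -9611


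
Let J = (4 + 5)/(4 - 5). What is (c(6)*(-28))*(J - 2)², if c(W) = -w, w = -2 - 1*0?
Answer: -6776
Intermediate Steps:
w = -2 (w = -2 + 0 = -2)
c(W) = 2 (c(W) = -1*(-2) = 2)
J = -9 (J = 9/(-1) = 9*(-1) = -9)
(c(6)*(-28))*(J - 2)² = (2*(-28))*(-9 - 2)² = -56*(-11)² = -56*121 = -6776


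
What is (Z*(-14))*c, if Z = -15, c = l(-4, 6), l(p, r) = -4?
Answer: -840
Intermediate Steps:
c = -4
(Z*(-14))*c = -15*(-14)*(-4) = 210*(-4) = -840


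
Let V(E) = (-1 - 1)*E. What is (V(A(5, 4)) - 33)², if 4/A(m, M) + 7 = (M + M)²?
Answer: 3568321/3249 ≈ 1098.3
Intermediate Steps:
A(m, M) = 4/(-7 + 4*M²) (A(m, M) = 4/(-7 + (M + M)²) = 4/(-7 + (2*M)²) = 4/(-7 + 4*M²))
V(E) = -2*E
(V(A(5, 4)) - 33)² = (-8/(-7 + 4*4²) - 33)² = (-8/(-7 + 4*16) - 33)² = (-8/(-7 + 64) - 33)² = (-8/57 - 33)² = (-1889/57)² = 3568321/3249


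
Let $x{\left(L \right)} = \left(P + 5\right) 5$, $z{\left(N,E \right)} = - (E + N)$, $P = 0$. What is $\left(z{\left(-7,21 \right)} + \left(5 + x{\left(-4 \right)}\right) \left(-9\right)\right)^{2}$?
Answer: $80656$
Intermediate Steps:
$z{\left(N,E \right)} = - E - N$
$x{\left(L \right)} = 25$ ($x{\left(L \right)} = \left(0 + 5\right) 5 = 5 \cdot 5 = 25$)
$\left(z{\left(-7,21 \right)} + \left(5 + x{\left(-4 \right)}\right) \left(-9\right)\right)^{2} = \left(\left(\left(-1\right) 21 - -7\right) + \left(5 + 25\right) \left(-9\right)\right)^{2} = \left(\left(-21 + 7\right) + 30 \left(-9\right)\right)^{2} = \left(-14 - 270\right)^{2} = \left(-284\right)^{2} = 80656$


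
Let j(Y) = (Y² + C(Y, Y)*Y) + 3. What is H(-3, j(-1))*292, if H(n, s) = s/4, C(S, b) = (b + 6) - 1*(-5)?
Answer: -438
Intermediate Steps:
C(S, b) = 11 + b (C(S, b) = (6 + b) + 5 = 11 + b)
j(Y) = 3 + Y² + Y*(11 + Y) (j(Y) = (Y² + (11 + Y)*Y) + 3 = (Y² + Y*(11 + Y)) + 3 = 3 + Y² + Y*(11 + Y))
H(n, s) = s/4 (H(n, s) = s*(¼) = s/4)
H(-3, j(-1))*292 = ((3 + (-1)² - (11 - 1))/4)*292 = ((3 + 1 - 1*10)/4)*292 = ((3 + 1 - 10)/4)*292 = ((¼)*(-6))*292 = -3/2*292 = -438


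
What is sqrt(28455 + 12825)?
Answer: 8*sqrt(645) ≈ 203.17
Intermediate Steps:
sqrt(28455 + 12825) = sqrt(41280) = 8*sqrt(645)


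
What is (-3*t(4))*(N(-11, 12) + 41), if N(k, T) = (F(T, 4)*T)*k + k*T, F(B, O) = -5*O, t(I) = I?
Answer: -30588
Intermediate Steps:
N(k, T) = -19*T*k (N(k, T) = ((-5*4)*T)*k + k*T = (-20*T)*k + T*k = -20*T*k + T*k = -19*T*k)
(-3*t(4))*(N(-11, 12) + 41) = (-3*4)*(-19*12*(-11) + 41) = -12*(2508 + 41) = -12*2549 = -30588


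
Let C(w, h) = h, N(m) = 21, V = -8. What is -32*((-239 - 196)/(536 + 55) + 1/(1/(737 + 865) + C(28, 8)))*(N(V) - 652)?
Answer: -31153651232/2524949 ≈ -12338.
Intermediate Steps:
-32*((-239 - 196)/(536 + 55) + 1/(1/(737 + 865) + C(28, 8)))*(N(V) - 652) = -32*((-239 - 196)/(536 + 55) + 1/(1/(737 + 865) + 8))*(21 - 652) = -32*(-435/591 + 1/(1/1602 + 8))*(-631) = -32*(-435*1/591 + 1/(1/1602 + 8))*(-631) = -32*(-145/197 + 1/(12817/1602))*(-631) = -32*(-145/197 + 1602/12817)*(-631) = -(-49371872)*(-631)/2524949 = -32*973551601/2524949 = -31153651232/2524949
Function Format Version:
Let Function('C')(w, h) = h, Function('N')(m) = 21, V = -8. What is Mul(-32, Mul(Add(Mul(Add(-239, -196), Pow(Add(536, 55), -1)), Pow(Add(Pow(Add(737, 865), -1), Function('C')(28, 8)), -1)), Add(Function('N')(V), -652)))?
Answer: Rational(-31153651232, 2524949) ≈ -12338.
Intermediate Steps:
Mul(-32, Mul(Add(Mul(Add(-239, -196), Pow(Add(536, 55), -1)), Pow(Add(Pow(Add(737, 865), -1), Function('C')(28, 8)), -1)), Add(Function('N')(V), -652))) = Mul(-32, Mul(Add(Mul(Add(-239, -196), Pow(Add(536, 55), -1)), Pow(Add(Pow(Add(737, 865), -1), 8), -1)), Add(21, -652))) = Mul(-32, Mul(Add(Mul(-435, Pow(591, -1)), Pow(Add(Pow(1602, -1), 8), -1)), -631)) = Mul(-32, Mul(Add(Mul(-435, Rational(1, 591)), Pow(Add(Rational(1, 1602), 8), -1)), -631)) = Mul(-32, Mul(Add(Rational(-145, 197), Pow(Rational(12817, 1602), -1)), -631)) = Mul(-32, Mul(Add(Rational(-145, 197), Rational(1602, 12817)), -631)) = Mul(-32, Mul(Rational(-1542871, 2524949), -631)) = Mul(-32, Rational(973551601, 2524949)) = Rational(-31153651232, 2524949)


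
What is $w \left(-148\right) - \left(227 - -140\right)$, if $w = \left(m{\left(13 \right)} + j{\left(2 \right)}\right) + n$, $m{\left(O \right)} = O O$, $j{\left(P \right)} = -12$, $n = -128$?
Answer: $-4659$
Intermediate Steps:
$m{\left(O \right)} = O^{2}$
$w = 29$ ($w = \left(13^{2} - 12\right) - 128 = \left(169 - 12\right) - 128 = 157 - 128 = 29$)
$w \left(-148\right) - \left(227 - -140\right) = 29 \left(-148\right) - \left(227 - -140\right) = -4292 - 367 = -4659$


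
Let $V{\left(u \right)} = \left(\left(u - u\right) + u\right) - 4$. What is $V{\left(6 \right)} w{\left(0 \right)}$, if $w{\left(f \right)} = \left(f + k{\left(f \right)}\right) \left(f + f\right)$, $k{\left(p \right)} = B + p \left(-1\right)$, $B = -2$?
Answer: $0$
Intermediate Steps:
$k{\left(p \right)} = -2 - p$ ($k{\left(p \right)} = -2 + p \left(-1\right) = -2 - p$)
$V{\left(u \right)} = -4 + u$ ($V{\left(u \right)} = \left(0 + u\right) - 4 = u - 4 = -4 + u$)
$w{\left(f \right)} = - 4 f$ ($w{\left(f \right)} = \left(f - \left(2 + f\right)\right) \left(f + f\right) = - 2 \cdot 2 f = - 4 f$)
$V{\left(6 \right)} w{\left(0 \right)} = \left(-4 + 6\right) \left(\left(-4\right) 0\right) = 2 \cdot 0 = 0$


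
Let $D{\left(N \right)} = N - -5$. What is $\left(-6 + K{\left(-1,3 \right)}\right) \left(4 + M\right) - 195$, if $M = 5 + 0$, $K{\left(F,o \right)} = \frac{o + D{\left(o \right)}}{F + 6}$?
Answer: $- \frac{1146}{5} \approx -229.2$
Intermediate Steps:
$D{\left(N \right)} = 5 + N$ ($D{\left(N \right)} = N + 5 = 5 + N$)
$K{\left(F,o \right)} = \frac{5 + 2 o}{6 + F}$ ($K{\left(F,o \right)} = \frac{o + \left(5 + o\right)}{F + 6} = \frac{5 + 2 o}{6 + F}$)
$M = 5$
$\left(-6 + K{\left(-1,3 \right)}\right) \left(4 + M\right) - 195 = \left(-6 + \frac{5 + 2 \cdot 3}{6 - 1}\right) \left(4 + 5\right) - 195 = \left(-6 + \frac{5 + 6}{5}\right) 9 - 195 = \left(-6 + \frac{1}{5} \cdot 11\right) 9 - 195 = \left(-6 + \frac{11}{5}\right) 9 - 195 = \left(- \frac{19}{5}\right) 9 - 195 = - \frac{171}{5} - 195 = - \frac{1146}{5}$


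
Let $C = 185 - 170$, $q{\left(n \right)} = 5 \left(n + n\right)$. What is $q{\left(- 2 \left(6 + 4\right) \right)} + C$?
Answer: $-185$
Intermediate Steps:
$q{\left(n \right)} = 10 n$ ($q{\left(n \right)} = 5 \cdot 2 n = 10 n$)
$C = 15$ ($C = 185 - 170 = 15$)
$q{\left(- 2 \left(6 + 4\right) \right)} + C = 10 \left(- 2 \left(6 + 4\right)\right) + 15 = 10 \left(\left(-2\right) 10\right) + 15 = 10 \left(-20\right) + 15 = -200 + 15 = -185$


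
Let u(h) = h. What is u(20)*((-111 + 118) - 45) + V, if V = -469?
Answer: -1229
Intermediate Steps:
u(20)*((-111 + 118) - 45) + V = 20*((-111 + 118) - 45) - 469 = 20*(7 - 45) - 469 = 20*(-38) - 469 = -760 - 469 = -1229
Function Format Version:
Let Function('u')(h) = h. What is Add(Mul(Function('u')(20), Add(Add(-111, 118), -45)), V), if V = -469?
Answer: -1229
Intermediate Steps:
Add(Mul(Function('u')(20), Add(Add(-111, 118), -45)), V) = Add(Mul(20, Add(Add(-111, 118), -45)), -469) = Add(Mul(20, Add(7, -45)), -469) = Add(Mul(20, -38), -469) = Add(-760, -469) = -1229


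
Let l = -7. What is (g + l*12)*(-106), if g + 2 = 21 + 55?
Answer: 1060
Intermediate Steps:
g = 74 (g = -2 + (21 + 55) = -2 + 76 = 74)
(g + l*12)*(-106) = (74 - 7*12)*(-106) = (74 - 84)*(-106) = -10*(-106) = 1060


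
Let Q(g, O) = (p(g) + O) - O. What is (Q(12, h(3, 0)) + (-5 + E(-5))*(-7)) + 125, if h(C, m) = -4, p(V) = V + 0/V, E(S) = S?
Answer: 207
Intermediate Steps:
p(V) = V (p(V) = V + 0 = V)
Q(g, O) = g (Q(g, O) = (g + O) - O = (O + g) - O = g)
(Q(12, h(3, 0)) + (-5 + E(-5))*(-7)) + 125 = (12 + (-5 - 5)*(-7)) + 125 = (12 - 10*(-7)) + 125 = (12 + 70) + 125 = 82 + 125 = 207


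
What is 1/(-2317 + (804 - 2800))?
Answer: -1/4313 ≈ -0.00023186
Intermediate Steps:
1/(-2317 + (804 - 2800)) = 1/(-2317 - 1996) = 1/(-4313) = -1/4313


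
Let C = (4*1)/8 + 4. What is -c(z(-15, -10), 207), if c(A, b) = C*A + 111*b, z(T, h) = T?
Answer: -45819/2 ≈ -22910.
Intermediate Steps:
C = 9/2 (C = (1/8)*4 + 4 = 1/2 + 4 = 9/2 ≈ 4.5000)
c(A, b) = 111*b + 9*A/2 (c(A, b) = 9*A/2 + 111*b = 111*b + 9*A/2)
-c(z(-15, -10), 207) = -(111*207 + (9/2)*(-15)) = -(22977 - 135/2) = -1*45819/2 = -45819/2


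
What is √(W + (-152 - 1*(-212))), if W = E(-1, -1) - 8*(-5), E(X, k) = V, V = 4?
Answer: 2*√26 ≈ 10.198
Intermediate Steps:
E(X, k) = 4
W = 44 (W = 4 - 8*(-5) = 4 + 40 = 44)
√(W + (-152 - 1*(-212))) = √(44 + (-152 - 1*(-212))) = √(44 + (-152 + 212)) = √(44 + 60) = √104 = 2*√26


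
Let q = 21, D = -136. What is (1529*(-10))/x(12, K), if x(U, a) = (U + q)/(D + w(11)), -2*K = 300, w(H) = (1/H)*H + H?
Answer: 172360/3 ≈ 57453.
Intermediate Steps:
w(H) = 1 + H (w(H) = H/H + H = 1 + H)
K = -150 (K = -½*300 = -150)
x(U, a) = -21/124 - U/124 (x(U, a) = (U + 21)/(-136 + (1 + 11)) = (21 + U)/(-136 + 12) = (21 + U)/(-124) = (21 + U)*(-1/124) = -21/124 - U/124)
(1529*(-10))/x(12, K) = (1529*(-10))/(-21/124 - 1/124*12) = -15290/(-21/124 - 3/31) = -15290/(-33/124) = -15290*(-124/33) = 172360/3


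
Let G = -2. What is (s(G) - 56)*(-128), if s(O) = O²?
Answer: 6656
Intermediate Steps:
(s(G) - 56)*(-128) = ((-2)² - 56)*(-128) = (4 - 56)*(-128) = -52*(-128) = 6656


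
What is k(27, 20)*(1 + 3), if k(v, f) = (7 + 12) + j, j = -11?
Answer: 32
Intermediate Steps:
k(v, f) = 8 (k(v, f) = (7 + 12) - 11 = 19 - 11 = 8)
k(27, 20)*(1 + 3) = 8*(1 + 3) = 8*4 = 32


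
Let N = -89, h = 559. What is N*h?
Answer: -49751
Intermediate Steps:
N*h = -89*559 = -49751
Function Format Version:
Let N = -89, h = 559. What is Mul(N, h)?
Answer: -49751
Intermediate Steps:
Mul(N, h) = Mul(-89, 559) = -49751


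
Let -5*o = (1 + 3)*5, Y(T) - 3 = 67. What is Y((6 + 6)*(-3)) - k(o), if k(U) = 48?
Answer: 22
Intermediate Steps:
Y(T) = 70 (Y(T) = 3 + 67 = 70)
o = -4 (o = -(1 + 3)*5/5 = -4*5/5 = -⅕*20 = -4)
Y((6 + 6)*(-3)) - k(o) = 70 - 1*48 = 70 - 48 = 22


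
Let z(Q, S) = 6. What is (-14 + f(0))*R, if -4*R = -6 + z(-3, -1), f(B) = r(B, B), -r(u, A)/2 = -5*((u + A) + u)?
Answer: 0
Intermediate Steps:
r(u, A) = 10*A + 20*u (r(u, A) = -(-10)*((u + A) + u) = -(-10)*((A + u) + u) = -(-10)*(A + 2*u) = -2*(-10*u - 5*A) = 10*A + 20*u)
f(B) = 30*B (f(B) = 10*B + 20*B = 30*B)
R = 0 (R = -(-6 + 6)/4 = -¼*0 = 0)
(-14 + f(0))*R = (-14 + 30*0)*0 = (-14 + 0)*0 = -14*0 = 0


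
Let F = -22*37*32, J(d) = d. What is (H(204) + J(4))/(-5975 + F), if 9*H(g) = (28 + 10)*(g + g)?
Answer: -5180/96069 ≈ -0.053920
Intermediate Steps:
H(g) = 76*g/9 (H(g) = ((28 + 10)*(g + g))/9 = (38*(2*g))/9 = (76*g)/9 = 76*g/9)
F = -26048 (F = -814*32 = -26048)
(H(204) + J(4))/(-5975 + F) = ((76/9)*204 + 4)/(-5975 - 26048) = (5168/3 + 4)/(-32023) = (5180/3)*(-1/32023) = -5180/96069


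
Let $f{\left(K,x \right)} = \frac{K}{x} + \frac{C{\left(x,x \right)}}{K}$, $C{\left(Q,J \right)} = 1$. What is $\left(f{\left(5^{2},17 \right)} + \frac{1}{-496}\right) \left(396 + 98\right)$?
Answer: $\frac{78547729}{105400} \approx 745.23$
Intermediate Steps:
$f{\left(K,x \right)} = \frac{1}{K} + \frac{K}{x}$ ($f{\left(K,x \right)} = \frac{K}{x} + 1 \frac{1}{K} = \frac{K}{x} + \frac{1}{K} = \frac{1}{K} + \frac{K}{x}$)
$\left(f{\left(5^{2},17 \right)} + \frac{1}{-496}\right) \left(396 + 98\right) = \left(\left(\frac{1}{5^{2}} + \frac{5^{2}}{17}\right) + \frac{1}{-496}\right) \left(396 + 98\right) = \left(\left(\frac{1}{25} + 25 \cdot \frac{1}{17}\right) - \frac{1}{496}\right) 494 = \left(\left(\frac{1}{25} + \frac{25}{17}\right) - \frac{1}{496}\right) 494 = \left(\frac{642}{425} - \frac{1}{496}\right) 494 = \frac{318007}{210800} \cdot 494 = \frac{78547729}{105400}$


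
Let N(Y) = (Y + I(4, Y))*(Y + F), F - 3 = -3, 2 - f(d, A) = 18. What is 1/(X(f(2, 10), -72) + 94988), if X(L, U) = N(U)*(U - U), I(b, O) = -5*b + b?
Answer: 1/94988 ≈ 1.0528e-5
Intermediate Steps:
f(d, A) = -16 (f(d, A) = 2 - 1*18 = 2 - 18 = -16)
F = 0 (F = 3 - 3 = 0)
I(b, O) = -4*b
N(Y) = Y*(-16 + Y) (N(Y) = (Y - 4*4)*(Y + 0) = (Y - 16)*Y = (-16 + Y)*Y = Y*(-16 + Y))
X(L, U) = 0 (X(L, U) = (U*(-16 + U))*(U - U) = (U*(-16 + U))*0 = 0)
1/(X(f(2, 10), -72) + 94988) = 1/(0 + 94988) = 1/94988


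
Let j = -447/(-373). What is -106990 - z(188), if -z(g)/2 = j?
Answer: -39906376/373 ≈ -1.0699e+5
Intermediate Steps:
j = 447/373 (j = -447*(-1/373) = 447/373 ≈ 1.1984)
z(g) = -894/373 (z(g) = -2*447/373 = -894/373)
-106990 - z(188) = -106990 - 1*(-894/373) = -106990 + 894/373 = -39906376/373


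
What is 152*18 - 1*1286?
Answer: 1450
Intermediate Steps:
152*18 - 1*1286 = 2736 - 1286 = 1450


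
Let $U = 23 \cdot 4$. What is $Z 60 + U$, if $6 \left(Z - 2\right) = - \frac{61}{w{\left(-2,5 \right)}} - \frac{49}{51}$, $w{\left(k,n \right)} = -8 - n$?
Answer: $\frac{165296}{663} \approx 249.32$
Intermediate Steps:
$U = 92$
$Z = \frac{5215}{1989}$ ($Z = 2 + \frac{- \frac{61}{-8 - 5} - \frac{49}{51}}{6} = 2 + \frac{- \frac{61}{-13} - \frac{49}{51}}{6} = 2 + \frac{\left(-61\right) \left(- \frac{1}{13}\right) - \frac{49}{51}}{6} = 2 + \frac{\frac{61}{13} - \frac{49}{51}}{6} = 2 + \frac{1}{6} \cdot \frac{2474}{663} = 2 + \frac{1237}{1989} = \frac{5215}{1989} \approx 2.6219$)
$Z 60 + U = \frac{5215}{1989} \cdot 60 + 92 = \frac{104300}{663} + 92 = \frac{165296}{663}$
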